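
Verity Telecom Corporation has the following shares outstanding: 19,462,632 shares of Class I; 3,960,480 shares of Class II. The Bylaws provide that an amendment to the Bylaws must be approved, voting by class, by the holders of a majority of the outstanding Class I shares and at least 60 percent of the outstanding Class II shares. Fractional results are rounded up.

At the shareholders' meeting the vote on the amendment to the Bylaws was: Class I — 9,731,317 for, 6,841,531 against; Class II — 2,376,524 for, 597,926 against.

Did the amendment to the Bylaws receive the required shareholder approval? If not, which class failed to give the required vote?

Approved — every class gave the required vote.

Class I: a majority of 19462632 is 9731317; 9,731,317 required, 9,731,317 in favor — approved.
Class II: 3/5 of 3960480 = 2376288; 2,376,288 required, 2,376,524 in favor — approved.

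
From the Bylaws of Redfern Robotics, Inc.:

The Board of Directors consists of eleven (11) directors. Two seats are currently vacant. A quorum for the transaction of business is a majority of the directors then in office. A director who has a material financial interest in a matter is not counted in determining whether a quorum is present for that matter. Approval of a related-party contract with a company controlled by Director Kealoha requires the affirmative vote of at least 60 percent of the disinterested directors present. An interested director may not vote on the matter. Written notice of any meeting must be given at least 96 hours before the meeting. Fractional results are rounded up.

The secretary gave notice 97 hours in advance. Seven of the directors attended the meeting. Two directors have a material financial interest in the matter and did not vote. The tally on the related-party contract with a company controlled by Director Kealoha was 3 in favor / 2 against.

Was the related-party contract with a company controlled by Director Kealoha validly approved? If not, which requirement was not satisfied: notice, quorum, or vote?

Valid — all requirements satisfied.

Notice: 97 hours given; 96 required (97 ≥ 96). Satisfied.
Quorum: 7 present, but the 2 interested directors do not count, leaving 5. Quorum is 5. Satisfied.
Vote: the related-party contract with a company controlled by Director Kealoha requires three-fifths of the disinterested directors present (7 − 2 = 5). 3/5 of 5 = 3, so 3 affirmative votes are needed; 3 voted in favor. Satisfied.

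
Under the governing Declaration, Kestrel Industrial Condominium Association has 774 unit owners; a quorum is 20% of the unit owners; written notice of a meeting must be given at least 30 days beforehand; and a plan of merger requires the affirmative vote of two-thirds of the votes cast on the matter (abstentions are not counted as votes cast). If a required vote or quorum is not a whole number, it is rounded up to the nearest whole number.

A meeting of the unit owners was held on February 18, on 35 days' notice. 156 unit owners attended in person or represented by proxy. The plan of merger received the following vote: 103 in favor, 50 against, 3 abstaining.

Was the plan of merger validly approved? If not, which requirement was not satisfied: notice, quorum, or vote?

Notice: 35 days given; 30 required. Satisfied.
Quorum: 20% of 774 = 154.80, rounded up to 155; 156 present. Satisfied.
Vote: requires two-thirds of the votes cast (156 − 3 abstaining = 153); 2/3 of 153 = 102, so 102 needed; 103 in favor. Satisfied.

Valid — all requirements satisfied.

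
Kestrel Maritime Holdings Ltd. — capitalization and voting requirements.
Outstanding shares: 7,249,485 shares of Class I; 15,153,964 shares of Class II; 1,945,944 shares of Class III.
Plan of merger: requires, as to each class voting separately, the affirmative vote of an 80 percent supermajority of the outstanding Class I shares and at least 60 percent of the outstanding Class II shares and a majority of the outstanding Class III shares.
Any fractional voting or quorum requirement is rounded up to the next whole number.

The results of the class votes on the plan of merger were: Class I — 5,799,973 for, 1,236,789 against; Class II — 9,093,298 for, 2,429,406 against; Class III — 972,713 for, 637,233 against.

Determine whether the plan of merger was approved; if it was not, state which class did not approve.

Not approved — the Class III shares did not give the required vote.

Class I: 4/5 of 7249485 = 5799588; 5,799,588 required, 5,799,973 in favor — approved.
Class II: 3/5 of 15153964 = 9092378.40, rounded up to 9092379; 9,092,379 required, 9,093,298 in favor — approved.
Class III: a majority of 1945944 is 972973; 972,973 required, 972,713 in favor — not approved.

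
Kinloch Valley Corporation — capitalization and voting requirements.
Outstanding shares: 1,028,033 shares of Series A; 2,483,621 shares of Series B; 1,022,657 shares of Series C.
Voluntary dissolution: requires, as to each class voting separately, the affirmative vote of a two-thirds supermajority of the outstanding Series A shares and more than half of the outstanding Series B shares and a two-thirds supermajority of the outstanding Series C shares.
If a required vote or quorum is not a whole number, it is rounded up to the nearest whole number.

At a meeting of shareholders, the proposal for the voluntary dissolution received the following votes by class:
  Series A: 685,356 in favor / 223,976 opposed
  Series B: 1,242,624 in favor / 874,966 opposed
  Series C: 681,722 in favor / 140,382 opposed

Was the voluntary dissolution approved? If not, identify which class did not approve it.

Not approved — the Series C shares did not give the required vote.

Series A: 2/3 of 1028033 = 685355.33, rounded up to 685356; 685,356 required, 685,356 in favor — approved.
Series B: a majority of 2483621 is 1241811; 1,241,811 required, 1,242,624 in favor — approved.
Series C: 2/3 of 1022657 = 681771.33, rounded up to 681772; 681,772 required, 681,722 in favor — not approved.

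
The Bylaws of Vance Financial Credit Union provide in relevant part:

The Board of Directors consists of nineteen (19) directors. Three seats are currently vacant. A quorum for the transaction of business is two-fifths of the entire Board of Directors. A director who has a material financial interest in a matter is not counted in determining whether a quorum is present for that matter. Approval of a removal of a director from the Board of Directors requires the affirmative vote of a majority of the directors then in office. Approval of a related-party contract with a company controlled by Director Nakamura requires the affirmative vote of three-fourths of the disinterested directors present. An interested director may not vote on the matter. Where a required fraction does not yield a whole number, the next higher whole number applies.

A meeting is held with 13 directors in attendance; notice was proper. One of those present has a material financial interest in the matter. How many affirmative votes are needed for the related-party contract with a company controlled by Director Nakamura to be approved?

The related-party contract with a company controlled by Director Nakamura requires three-fourths of the disinterested directors present (13 − 1 = 12).
3/4 of 12 = 9.

9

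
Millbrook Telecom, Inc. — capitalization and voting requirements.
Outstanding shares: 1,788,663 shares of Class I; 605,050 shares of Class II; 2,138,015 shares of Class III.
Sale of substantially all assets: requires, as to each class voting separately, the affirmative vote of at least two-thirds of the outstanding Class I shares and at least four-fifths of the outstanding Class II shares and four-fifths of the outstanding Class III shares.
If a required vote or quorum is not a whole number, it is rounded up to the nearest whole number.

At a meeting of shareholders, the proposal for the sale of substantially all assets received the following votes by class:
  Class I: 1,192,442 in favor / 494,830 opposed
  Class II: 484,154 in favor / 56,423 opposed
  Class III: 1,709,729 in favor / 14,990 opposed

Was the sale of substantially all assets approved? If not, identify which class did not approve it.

Not approved — the Class III shares did not give the required vote.

Class I: 2/3 of 1788663 = 1192442; 1,192,442 required, 1,192,442 in favor — approved.
Class II: 4/5 of 605050 = 484040; 484,040 required, 484,154 in favor — approved.
Class III: 4/5 of 2138015 = 1710412; 1,710,412 required, 1,709,729 in favor — not approved.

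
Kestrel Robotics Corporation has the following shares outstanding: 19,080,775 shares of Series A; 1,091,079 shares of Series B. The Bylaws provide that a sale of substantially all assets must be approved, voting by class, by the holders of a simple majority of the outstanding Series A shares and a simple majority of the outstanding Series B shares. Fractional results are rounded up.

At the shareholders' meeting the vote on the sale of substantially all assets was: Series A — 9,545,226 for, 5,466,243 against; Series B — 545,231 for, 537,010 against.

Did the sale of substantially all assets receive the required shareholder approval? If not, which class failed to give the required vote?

Series A: a majority of 19080775 is 9540388; 9,540,388 required, 9,545,226 in favor — approved.
Series B: a majority of 1091079 is 545540; 545,540 required, 545,231 in favor — not approved.

Not approved — the Series B shares did not give the required vote.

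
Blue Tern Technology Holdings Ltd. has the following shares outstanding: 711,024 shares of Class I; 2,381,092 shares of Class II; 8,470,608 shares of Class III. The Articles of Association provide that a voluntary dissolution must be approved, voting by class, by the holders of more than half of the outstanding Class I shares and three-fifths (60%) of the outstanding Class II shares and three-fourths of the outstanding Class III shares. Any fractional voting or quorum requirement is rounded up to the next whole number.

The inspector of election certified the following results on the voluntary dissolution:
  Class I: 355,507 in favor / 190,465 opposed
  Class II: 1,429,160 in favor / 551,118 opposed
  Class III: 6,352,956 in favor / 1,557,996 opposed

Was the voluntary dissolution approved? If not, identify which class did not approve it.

Not approved — the Class I shares did not give the required vote.

Class I: a majority of 711024 is 355513; 355,513 required, 355,507 in favor — not approved.
Class II: 3/5 of 2381092 = 1428655.20, rounded up to 1428656; 1,428,656 required, 1,429,160 in favor — approved.
Class III: 3/4 of 8470608 = 6352956; 6,352,956 required, 6,352,956 in favor — approved.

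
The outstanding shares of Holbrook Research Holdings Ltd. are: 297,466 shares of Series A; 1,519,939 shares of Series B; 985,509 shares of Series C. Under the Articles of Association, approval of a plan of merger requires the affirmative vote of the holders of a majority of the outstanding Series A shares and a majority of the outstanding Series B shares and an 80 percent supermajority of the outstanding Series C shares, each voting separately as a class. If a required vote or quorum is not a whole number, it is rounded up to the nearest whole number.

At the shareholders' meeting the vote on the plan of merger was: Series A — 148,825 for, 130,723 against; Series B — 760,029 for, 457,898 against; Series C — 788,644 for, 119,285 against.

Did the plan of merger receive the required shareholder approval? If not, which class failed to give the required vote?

Approved — every class gave the required vote.

Series A: a majority of 297466 is 148734; 148,734 required, 148,825 in favor — approved.
Series B: a majority of 1519939 is 759970; 759,970 required, 760,029 in favor — approved.
Series C: 4/5 of 985509 = 788407.20, rounded up to 788408; 788,408 required, 788,644 in favor — approved.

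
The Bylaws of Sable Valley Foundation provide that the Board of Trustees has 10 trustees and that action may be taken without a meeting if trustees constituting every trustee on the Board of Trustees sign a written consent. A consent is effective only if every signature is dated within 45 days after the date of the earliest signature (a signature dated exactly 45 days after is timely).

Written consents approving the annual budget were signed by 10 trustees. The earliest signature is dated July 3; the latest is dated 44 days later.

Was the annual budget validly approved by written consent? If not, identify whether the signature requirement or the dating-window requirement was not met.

Effective — both the signature and dating-window requirements are satisfied.

Signatures required: all of 10 — unanimous means all 10, so 10 needed; 10 signed. Sufficient.
Dating window: the latest signature is 44 days after the earliest; the limit is 45 days. Within the window.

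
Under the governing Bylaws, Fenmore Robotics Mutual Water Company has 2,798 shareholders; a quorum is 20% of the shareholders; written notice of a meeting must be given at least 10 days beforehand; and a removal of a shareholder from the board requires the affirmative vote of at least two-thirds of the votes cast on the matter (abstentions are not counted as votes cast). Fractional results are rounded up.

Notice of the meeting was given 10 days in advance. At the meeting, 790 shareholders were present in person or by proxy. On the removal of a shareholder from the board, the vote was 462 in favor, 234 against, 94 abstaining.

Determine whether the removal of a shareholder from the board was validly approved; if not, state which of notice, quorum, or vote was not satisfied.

Notice: 10 days given; 10 required. Satisfied.
Quorum: 20% of 2,798 = 559.60, rounded up to 560; 790 present. Satisfied.
Vote: requires two-thirds of the votes cast (790 − 94 abstaining = 696); 2/3 of 696 = 464, so 464 needed; 462 in favor. Not satisfied.

Invalid — vote requirement not satisfied.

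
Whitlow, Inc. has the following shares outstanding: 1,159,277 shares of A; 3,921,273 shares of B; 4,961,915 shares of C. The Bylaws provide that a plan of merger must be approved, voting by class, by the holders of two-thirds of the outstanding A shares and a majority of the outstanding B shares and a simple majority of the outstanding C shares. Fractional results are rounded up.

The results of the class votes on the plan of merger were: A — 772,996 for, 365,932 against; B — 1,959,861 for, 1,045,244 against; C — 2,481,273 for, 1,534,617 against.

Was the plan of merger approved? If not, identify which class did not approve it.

A: 2/3 of 1159277 = 772851.33, rounded up to 772852; 772,852 required, 772,996 in favor — approved.
B: a majority of 3921273 is 1960637; 1,960,637 required, 1,959,861 in favor — not approved.
C: a majority of 4961915 is 2480958; 2,480,958 required, 2,481,273 in favor — approved.

Not approved — the B shares did not give the required vote.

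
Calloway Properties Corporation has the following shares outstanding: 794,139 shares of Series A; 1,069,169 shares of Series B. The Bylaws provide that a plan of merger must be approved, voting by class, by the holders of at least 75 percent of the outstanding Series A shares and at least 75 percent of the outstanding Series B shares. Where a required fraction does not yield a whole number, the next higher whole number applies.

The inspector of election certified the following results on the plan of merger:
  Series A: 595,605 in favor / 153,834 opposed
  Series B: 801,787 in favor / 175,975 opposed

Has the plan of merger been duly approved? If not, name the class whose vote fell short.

Series A: 3/4 of 794139 = 595604.25, rounded up to 595605; 595,605 required, 595,605 in favor — approved.
Series B: 3/4 of 1069169 = 801876.75, rounded up to 801877; 801,877 required, 801,787 in favor — not approved.

Not approved — the Series B shares did not give the required vote.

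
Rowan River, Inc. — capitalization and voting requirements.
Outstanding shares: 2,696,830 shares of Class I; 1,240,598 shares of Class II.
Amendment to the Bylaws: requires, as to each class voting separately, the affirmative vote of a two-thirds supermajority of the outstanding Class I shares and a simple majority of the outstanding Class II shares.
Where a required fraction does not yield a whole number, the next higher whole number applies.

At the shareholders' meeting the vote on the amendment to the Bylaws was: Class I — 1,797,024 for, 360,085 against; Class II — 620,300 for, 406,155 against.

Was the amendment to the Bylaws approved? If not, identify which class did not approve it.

Not approved — the Class I shares did not give the required vote.

Class I: 2/3 of 2696830 = 1797886.67, rounded up to 1797887; 1,797,887 required, 1,797,024 in favor — not approved.
Class II: a majority of 1240598 is 620300; 620,300 required, 620,300 in favor — approved.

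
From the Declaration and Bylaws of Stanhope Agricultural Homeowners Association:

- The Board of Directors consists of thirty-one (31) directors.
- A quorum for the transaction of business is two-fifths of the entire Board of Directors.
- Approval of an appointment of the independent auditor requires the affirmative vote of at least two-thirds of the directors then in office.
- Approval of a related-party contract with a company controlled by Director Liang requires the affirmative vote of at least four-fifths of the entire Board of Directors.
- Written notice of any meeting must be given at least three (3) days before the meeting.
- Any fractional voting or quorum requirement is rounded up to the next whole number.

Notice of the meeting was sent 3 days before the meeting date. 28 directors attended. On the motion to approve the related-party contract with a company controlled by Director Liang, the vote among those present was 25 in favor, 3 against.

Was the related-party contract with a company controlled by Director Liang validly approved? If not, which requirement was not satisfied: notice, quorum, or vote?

Notice: 3 days given; 3 required (3 ≥ 3). Satisfied.
Quorum: 28 present; quorum is 13. Satisfied.
Vote: the related-party contract with a company controlled by Director Liang requires four-fifths of the entire Board of Directors (31). 4/5 of 31 = 24.80, rounded up to 25, so 25 affirmative votes are needed; 25 voted in favor. Satisfied.

Valid — all requirements satisfied.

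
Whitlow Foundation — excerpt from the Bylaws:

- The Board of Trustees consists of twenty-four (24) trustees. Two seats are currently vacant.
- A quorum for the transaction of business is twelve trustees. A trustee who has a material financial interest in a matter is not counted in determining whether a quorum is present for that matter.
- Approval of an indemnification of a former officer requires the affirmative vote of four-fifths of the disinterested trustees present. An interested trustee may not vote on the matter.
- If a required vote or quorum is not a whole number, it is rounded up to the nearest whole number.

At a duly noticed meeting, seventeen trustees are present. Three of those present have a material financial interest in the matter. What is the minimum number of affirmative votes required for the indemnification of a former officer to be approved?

12

The indemnification of a former officer requires four-fifths of the disinterested trustees present (17 − 3 = 14).
4/5 of 14 = 11.20, rounded up to 12.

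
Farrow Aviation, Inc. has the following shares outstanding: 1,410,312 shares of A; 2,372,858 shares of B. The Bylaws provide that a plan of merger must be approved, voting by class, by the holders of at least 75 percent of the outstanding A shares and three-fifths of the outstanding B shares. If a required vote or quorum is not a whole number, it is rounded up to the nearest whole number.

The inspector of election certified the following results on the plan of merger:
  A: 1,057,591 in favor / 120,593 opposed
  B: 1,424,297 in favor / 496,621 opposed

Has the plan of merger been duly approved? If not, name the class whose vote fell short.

Not approved — the A shares did not give the required vote.

A: 3/4 of 1410312 = 1057734; 1,057,734 required, 1,057,591 in favor — not approved.
B: 3/5 of 2372858 = 1423714.80, rounded up to 1423715; 1,423,715 required, 1,424,297 in favor — approved.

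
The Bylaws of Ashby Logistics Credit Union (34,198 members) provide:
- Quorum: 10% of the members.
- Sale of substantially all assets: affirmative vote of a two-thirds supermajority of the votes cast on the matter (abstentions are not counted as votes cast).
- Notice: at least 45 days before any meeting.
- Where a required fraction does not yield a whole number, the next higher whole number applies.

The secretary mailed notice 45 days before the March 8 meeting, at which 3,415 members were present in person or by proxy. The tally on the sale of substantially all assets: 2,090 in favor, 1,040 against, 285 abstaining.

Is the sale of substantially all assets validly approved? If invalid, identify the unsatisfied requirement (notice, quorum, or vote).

Invalid — quorum requirement not satisfied.

Notice: 45 days given; 45 required. Satisfied.
Quorum: 10% of 34,198 = 3,419.80, rounded up to 3,420; 3,415 present. Not satisfied.
Vote: requires two-thirds of the votes cast (3,415 − 285 abstaining = 3,130); 2/3 of 3130 = 2086.67, rounded up to 2087, so 2,087 needed; 2,090 in favor. Satisfied.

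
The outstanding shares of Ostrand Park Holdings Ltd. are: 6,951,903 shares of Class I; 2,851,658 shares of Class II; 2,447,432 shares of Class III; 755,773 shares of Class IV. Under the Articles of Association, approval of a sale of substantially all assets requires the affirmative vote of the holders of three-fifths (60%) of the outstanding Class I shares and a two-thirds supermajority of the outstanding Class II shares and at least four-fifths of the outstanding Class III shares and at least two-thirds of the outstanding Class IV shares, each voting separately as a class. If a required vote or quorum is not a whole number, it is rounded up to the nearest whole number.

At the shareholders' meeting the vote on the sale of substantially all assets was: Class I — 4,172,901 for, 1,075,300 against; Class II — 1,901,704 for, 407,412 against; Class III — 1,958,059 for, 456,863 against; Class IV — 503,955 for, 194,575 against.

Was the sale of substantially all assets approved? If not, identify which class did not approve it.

Class I: 3/5 of 6951903 = 4171141.80, rounded up to 4171142; 4,171,142 required, 4,172,901 in favor — approved.
Class II: 2/3 of 2851658 = 1901105.33, rounded up to 1901106; 1,901,106 required, 1,901,704 in favor — approved.
Class III: 4/5 of 2447432 = 1957945.60, rounded up to 1957946; 1,957,946 required, 1,958,059 in favor — approved.
Class IV: 2/3 of 755773 = 503848.67, rounded up to 503849; 503,849 required, 503,955 in favor — approved.

Approved — every class gave the required vote.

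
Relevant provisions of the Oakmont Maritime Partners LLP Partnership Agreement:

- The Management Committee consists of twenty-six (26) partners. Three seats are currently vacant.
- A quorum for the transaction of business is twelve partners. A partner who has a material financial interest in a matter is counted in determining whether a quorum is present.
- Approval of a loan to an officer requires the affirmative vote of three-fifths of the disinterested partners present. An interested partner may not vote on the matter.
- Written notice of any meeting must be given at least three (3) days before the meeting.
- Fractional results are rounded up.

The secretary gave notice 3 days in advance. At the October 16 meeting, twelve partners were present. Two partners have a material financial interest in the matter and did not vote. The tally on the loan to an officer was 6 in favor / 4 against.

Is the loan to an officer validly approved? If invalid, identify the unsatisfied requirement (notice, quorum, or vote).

Valid — all requirements satisfied.

Notice: 3 days given; 3 required (3 ≥ 3). Satisfied.
Quorum: 12 present (interested partners count toward quorum); quorum is 12. Satisfied.
Vote: the loan to an officer requires three-fifths of the disinterested partners present (12 − 2 = 10). 3/5 of 10 = 6, so 6 affirmative votes are needed; 6 voted in favor. Satisfied.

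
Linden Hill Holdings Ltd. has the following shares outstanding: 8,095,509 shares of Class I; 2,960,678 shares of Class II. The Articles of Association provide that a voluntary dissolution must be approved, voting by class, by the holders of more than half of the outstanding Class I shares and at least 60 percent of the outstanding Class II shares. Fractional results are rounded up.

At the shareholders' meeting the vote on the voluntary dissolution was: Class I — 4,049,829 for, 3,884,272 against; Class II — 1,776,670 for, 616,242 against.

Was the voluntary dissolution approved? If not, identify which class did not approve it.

Approved — every class gave the required vote.

Class I: a majority of 8095509 is 4047755; 4,047,755 required, 4,049,829 in favor — approved.
Class II: 3/5 of 2960678 = 1776406.80, rounded up to 1776407; 1,776,407 required, 1,776,670 in favor — approved.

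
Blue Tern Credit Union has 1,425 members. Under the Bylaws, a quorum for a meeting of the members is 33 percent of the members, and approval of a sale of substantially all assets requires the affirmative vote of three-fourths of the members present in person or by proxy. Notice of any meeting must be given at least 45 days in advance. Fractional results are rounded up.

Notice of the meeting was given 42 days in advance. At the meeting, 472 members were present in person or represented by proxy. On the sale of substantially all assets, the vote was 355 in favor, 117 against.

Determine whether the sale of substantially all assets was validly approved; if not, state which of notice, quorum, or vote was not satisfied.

Invalid — notice requirement not satisfied.

Notice: 42 days given; 45 required. Not satisfied.
Quorum: 33% of 1,425 = 470.25, rounded up to 471; 472 present. Satisfied.
Vote: requires three-fourths of those present (472); 3/4 of 472 = 354, so 354 needed; 355 in favor. Satisfied.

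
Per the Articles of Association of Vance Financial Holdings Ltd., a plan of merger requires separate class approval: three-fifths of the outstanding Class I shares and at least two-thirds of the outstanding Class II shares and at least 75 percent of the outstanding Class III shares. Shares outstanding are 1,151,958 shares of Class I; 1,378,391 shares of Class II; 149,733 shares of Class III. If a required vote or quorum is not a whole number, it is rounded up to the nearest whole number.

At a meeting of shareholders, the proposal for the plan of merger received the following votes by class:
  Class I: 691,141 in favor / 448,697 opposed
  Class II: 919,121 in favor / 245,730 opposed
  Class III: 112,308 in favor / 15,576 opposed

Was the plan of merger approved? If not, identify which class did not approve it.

Class I: 3/5 of 1151958 = 691174.80, rounded up to 691175; 691,175 required, 691,141 in favor — not approved.
Class II: 2/3 of 1378391 = 918927.33, rounded up to 918928; 918,928 required, 919,121 in favor — approved.
Class III: 3/4 of 149733 = 112299.75, rounded up to 112300; 112,300 required, 112,308 in favor — approved.

Not approved — the Class I shares did not give the required vote.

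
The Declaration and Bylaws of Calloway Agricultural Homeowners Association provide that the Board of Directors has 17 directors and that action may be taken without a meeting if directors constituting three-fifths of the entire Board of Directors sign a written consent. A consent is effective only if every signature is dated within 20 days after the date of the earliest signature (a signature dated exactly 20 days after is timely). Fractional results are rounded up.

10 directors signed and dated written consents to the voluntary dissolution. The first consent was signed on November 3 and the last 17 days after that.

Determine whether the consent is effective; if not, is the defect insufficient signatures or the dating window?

Signatures required: three-fifths of 17 — 3/5 of 17 = 10.20, rounded up to 11, so 11 needed; 10 signed. Insufficient.
Dating window: the latest signature is 17 days after the earliest; the limit is 20 days. Within the window.

Not effective — insufficient signatures.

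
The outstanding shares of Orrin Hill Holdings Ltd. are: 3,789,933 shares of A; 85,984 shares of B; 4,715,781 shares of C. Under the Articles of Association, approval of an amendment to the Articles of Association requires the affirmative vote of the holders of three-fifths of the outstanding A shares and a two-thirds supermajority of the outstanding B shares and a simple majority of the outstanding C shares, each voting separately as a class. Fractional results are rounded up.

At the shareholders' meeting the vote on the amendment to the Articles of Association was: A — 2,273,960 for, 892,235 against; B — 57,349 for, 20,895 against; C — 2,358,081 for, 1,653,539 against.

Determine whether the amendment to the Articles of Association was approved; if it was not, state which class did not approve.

Approved — every class gave the required vote.

A: 3/5 of 3789933 = 2273959.80, rounded up to 2273960; 2,273,960 required, 2,273,960 in favor — approved.
B: 2/3 of 85984 = 57322.67, rounded up to 57323; 57,323 required, 57,349 in favor — approved.
C: a majority of 4715781 is 2357891; 2,357,891 required, 2,358,081 in favor — approved.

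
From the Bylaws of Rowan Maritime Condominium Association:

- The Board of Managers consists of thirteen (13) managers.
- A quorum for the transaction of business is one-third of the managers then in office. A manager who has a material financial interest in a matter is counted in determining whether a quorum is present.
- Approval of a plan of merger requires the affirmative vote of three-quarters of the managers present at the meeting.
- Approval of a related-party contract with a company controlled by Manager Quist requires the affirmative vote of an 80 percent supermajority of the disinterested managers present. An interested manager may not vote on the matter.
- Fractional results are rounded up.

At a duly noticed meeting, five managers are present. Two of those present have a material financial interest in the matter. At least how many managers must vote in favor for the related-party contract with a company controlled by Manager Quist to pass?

The related-party contract with a company controlled by Manager Quist requires four-fifths of the disinterested managers present (5 − 2 = 3).
4/5 of 3 = 2.40, rounded up to 3.

3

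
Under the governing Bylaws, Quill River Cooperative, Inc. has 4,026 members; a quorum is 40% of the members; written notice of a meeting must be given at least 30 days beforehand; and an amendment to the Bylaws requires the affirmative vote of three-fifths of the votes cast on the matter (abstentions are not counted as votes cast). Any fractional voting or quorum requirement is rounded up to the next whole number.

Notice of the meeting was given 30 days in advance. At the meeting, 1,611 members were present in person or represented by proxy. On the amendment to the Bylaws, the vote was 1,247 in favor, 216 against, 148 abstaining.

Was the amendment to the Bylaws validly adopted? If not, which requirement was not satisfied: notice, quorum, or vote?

Valid — all requirements satisfied.

Notice: 30 days given; 30 required. Satisfied.
Quorum: 40% of 4,026 = 1,610.40, rounded up to 1,611; 1,611 present. Satisfied.
Vote: requires three-fifths of the votes cast (1,611 − 148 abstaining = 1,463); 3/5 of 1463 = 877.80, rounded up to 878, so 878 needed; 1,247 in favor. Satisfied.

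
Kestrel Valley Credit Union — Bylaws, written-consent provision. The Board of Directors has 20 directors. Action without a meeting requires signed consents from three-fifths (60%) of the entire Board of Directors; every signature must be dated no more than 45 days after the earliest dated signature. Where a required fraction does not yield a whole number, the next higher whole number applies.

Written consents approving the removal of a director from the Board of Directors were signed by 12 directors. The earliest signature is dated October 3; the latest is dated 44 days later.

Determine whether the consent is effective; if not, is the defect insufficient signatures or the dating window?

Effective — both the signature and dating-window requirements are satisfied.

Signatures required: three-fifths (60%) of 20 — 3/5 of 20 = 12, so 12 needed; 12 signed. Sufficient.
Dating window: the latest signature is 44 days after the earliest; the limit is 45 days. Within the window.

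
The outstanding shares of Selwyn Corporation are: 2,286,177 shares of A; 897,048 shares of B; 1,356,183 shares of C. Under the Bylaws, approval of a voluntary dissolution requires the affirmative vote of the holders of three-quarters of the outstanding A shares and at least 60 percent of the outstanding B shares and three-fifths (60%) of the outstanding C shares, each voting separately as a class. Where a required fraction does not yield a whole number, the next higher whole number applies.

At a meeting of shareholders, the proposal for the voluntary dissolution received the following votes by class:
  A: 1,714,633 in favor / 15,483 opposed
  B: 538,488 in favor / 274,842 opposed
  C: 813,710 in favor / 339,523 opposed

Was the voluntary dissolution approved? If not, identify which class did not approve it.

A: 3/4 of 2286177 = 1714632.75, rounded up to 1714633; 1,714,633 required, 1,714,633 in favor — approved.
B: 3/5 of 897048 = 538228.80, rounded up to 538229; 538,229 required, 538,488 in favor — approved.
C: 3/5 of 1356183 = 813709.80, rounded up to 813710; 813,710 required, 813,710 in favor — approved.

Approved — every class gave the required vote.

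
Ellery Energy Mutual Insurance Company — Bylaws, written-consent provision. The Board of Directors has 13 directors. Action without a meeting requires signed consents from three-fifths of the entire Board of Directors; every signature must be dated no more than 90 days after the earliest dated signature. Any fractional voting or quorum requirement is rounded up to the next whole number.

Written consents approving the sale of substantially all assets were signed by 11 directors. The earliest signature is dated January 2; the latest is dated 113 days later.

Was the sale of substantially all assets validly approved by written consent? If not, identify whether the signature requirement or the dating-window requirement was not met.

Signatures required: three-fifths of 13 — 3/5 of 13 = 7.80, rounded up to 8, so 8 needed; 11 signed. Sufficient.
Dating window: the latest signature is 113 days after the earliest; the limit is 90 days. Outside the window.

Not effective — dating-window requirement not satisfied.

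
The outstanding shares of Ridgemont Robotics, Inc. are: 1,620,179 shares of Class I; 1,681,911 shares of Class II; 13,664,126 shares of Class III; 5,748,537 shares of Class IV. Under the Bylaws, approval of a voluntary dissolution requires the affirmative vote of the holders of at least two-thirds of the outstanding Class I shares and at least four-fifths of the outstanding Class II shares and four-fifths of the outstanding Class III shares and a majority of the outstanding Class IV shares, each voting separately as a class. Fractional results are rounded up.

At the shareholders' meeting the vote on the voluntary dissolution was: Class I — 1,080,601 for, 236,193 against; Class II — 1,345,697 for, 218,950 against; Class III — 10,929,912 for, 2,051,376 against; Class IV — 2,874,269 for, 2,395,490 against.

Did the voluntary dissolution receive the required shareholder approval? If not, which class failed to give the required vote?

Class I: 2/3 of 1620179 = 1080119.33, rounded up to 1080120; 1,080,120 required, 1,080,601 in favor — approved.
Class II: 4/5 of 1681911 = 1345528.80, rounded up to 1345529; 1,345,529 required, 1,345,697 in favor — approved.
Class III: 4/5 of 13664126 = 10931300.80, rounded up to 10931301; 10,931,301 required, 10,929,912 in favor — not approved.
Class IV: a majority of 5748537 is 2874269; 2,874,269 required, 2,874,269 in favor — approved.

Not approved — the Class III shares did not give the required vote.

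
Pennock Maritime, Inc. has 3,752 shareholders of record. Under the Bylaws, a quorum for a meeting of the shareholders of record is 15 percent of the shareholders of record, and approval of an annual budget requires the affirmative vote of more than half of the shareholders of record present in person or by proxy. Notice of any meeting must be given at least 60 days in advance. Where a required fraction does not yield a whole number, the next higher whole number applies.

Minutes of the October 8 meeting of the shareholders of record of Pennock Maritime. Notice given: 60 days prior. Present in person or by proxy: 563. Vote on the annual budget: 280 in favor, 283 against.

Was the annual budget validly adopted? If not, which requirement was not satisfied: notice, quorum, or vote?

Notice: 60 days given; 60 required. Satisfied.
Quorum: 15% of 3,752 = 562.80, rounded up to 563; 563 present. Satisfied.
Vote: requires a majority of those present (563); a majority of 563 is 282, so 282 needed; 280 in favor. Not satisfied.

Invalid — vote requirement not satisfied.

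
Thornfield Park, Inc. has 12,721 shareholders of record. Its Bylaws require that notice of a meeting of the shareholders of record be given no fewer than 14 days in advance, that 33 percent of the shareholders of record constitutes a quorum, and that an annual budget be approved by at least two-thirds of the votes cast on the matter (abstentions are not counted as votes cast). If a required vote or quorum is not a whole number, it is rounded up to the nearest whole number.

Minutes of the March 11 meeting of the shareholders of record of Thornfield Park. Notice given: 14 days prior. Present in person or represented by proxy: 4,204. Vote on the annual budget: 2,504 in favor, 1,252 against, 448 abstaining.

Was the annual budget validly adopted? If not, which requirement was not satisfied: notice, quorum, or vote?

Valid — all requirements satisfied.

Notice: 14 days given; 14 required. Satisfied.
Quorum: 33% of 12,721 = 4,197.93, rounded up to 4,198; 4,204 present. Satisfied.
Vote: requires two-thirds of the votes cast (4,204 − 448 abstaining = 3,756); 2/3 of 3756 = 2504, so 2,504 needed; 2,504 in favor. Satisfied.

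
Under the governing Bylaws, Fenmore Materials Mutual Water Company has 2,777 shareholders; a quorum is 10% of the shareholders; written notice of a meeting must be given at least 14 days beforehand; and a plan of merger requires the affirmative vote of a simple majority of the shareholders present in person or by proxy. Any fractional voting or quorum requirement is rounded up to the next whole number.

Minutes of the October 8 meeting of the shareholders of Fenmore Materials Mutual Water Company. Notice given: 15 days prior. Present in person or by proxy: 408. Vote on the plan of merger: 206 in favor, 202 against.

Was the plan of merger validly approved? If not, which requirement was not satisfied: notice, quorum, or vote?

Notice: 15 days given; 14 required. Satisfied.
Quorum: 10% of 2,777 = 277.70, rounded up to 278; 408 present. Satisfied.
Vote: requires a majority of those present (408); a majority of 408 is 205, so 205 needed; 206 in favor. Satisfied.

Valid — all requirements satisfied.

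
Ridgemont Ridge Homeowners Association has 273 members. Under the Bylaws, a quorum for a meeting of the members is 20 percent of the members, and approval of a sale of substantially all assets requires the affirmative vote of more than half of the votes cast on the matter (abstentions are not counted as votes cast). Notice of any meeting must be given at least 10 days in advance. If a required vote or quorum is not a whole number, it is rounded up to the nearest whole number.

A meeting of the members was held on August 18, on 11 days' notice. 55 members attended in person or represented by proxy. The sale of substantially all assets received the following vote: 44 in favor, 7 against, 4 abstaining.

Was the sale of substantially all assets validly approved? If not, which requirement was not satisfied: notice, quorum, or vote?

Notice: 11 days given; 10 required. Satisfied.
Quorum: 20% of 273 = 54.60, rounded up to 55; 55 present. Satisfied.
Vote: requires a majority of the votes cast (55 − 4 abstaining = 51); a majority of 51 is 26, so 26 needed; 44 in favor. Satisfied.

Valid — all requirements satisfied.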